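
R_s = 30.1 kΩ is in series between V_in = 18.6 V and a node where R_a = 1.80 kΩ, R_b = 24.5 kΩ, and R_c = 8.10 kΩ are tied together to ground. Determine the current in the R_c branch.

I ≈ 0.101 mA

Parallel bank: R_p = 1/(1/1.80 + 1/24.5 + 1/8.10) = 1.389 kΩ.
V_A by voltage divider: V_A = 18.6 × 1.389/(30.1 + 1.389) = 0.8206 V.
Branch current I = V_A/R_c = 0.8206/8.10 = 0.1013 mA.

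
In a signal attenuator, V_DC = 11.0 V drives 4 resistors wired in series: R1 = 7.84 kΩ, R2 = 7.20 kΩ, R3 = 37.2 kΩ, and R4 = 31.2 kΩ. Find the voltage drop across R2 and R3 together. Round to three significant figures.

V ≈ 5.85 V

Total series resistance ΣR = 7.84 + 7.20 + 37.2 + 31.2 = 83.44 kΩ.
R_{R2..R3} = 7.20 + 37.2 = 44.40 kΩ.
By the voltage-divider rule, V = 11.0 × 44.40/83.44 = 5.853 V.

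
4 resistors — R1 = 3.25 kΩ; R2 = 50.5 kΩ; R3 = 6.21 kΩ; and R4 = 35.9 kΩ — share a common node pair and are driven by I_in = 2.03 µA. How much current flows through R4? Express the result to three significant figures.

ΣG = 1/3.25 + 1/50.5 + 1/6.21 + 1/35.9 = 0.5164.
Current divider: I(R4) = I_in · G_k/ΣG = 2.03 × (0.02786/0.5164) = 2.03 × 0.05394 = 0.1095 µA.

I ≈ 0.110 µA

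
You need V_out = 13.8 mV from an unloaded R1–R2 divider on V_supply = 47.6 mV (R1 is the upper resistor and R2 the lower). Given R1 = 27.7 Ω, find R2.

R2 ≈ 11.3 Ω

V_out/V_supply = R2/(R1+R2) = 0.2899.
R2 = R1 · 0.2899/(1 − 0.2899) = 11.31 Ω.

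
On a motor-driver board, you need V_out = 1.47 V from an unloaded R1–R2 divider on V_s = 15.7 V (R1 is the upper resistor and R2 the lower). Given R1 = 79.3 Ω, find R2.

R2 ≈ 8.19 Ω

V_out/V_s = R2/(R1+R2) = 0.09363.
R2 = R1 · 0.09363/(1 − 0.09363) = 8.192 Ω.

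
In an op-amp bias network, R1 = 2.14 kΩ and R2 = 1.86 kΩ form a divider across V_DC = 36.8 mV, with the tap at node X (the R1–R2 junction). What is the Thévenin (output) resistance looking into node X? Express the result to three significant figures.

R_th ≈ 0.995 kΩ

Looking into X with the source shorted: R_th = R1·R2/(R1+R2) = 2.140 × 1.86/4.000 = 0.9951 kΩ.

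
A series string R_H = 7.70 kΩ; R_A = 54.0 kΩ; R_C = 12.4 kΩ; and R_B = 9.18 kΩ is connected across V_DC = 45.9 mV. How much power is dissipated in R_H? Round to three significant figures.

The common current is I = 45.9/83.28 = 0.5512 µA.
P = I²R = 0.3038 × 7.70 = 2.339 nW.

P ≈ 2.34 nW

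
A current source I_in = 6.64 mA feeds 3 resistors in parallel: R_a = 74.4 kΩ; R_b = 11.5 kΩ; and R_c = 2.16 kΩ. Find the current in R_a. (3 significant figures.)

I ≈ 0.158 mA

ΣG = 1/74.4 + 1/11.5 + 1/2.16 = 0.5634.
By the current-divider rule, I = I_in · G_k/ΣG = 6.64 × 0.02386 = 0.1584 mA.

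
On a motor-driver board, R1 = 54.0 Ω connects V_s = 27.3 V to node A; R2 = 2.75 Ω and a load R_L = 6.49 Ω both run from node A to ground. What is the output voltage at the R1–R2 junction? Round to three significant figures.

V_out ≈ 0.943 V

First combine the lower leg with the load: R2 ‖ R_L = 1.932 Ω.
Now apply the divider: V_out = 27.3 × 0.03453 = 0.9428 V.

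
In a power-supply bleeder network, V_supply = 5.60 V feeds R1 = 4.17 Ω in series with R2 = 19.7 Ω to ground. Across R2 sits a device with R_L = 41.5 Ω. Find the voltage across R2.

V_out ≈ 4.27 V

R2 ‖ R_L = (19.7 × 41.5)/(19.7 + 41.5) = 13.36 Ω.
Voltage divider with the loaded lower leg: V_out = 5.60 × 13.36/(4.17 + 13.36) = 5.60 × 0.7621 = 4.268 V.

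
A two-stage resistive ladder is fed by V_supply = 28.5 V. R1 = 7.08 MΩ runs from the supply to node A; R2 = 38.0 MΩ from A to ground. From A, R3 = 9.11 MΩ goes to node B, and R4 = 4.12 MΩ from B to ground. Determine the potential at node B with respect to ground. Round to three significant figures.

V_B ≈ 5.16 V

Looking into the second stage from A: R3 + R4 = 13.23 MΩ appears in parallel with R2.
R2 ‖ (R3+R4) = 9.813 MΩ.
First divider: V_A = V_supply · 9.813/(7.08 + 9.813) = 16.56 V.
V_B = V_A × 0.3114 = 5.156 V.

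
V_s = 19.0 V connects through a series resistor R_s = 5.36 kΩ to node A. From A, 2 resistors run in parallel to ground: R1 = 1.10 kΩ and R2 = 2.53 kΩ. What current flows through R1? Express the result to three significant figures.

I ≈ 2.16 mA

Equivalent of the parallel group: R_p = 0.7667 kΩ.
Node voltage V_A = V_s · R_p/(R_s + R_p) = 19.0 × 0.1251 = 2.378 V.
Branch current I = V_A/R1 = 2.378/1.10 = 2.161 mA.
(Check via current divider: I_total = 3.101 mA; share G_k/ΣG = 0.6970 → same result.)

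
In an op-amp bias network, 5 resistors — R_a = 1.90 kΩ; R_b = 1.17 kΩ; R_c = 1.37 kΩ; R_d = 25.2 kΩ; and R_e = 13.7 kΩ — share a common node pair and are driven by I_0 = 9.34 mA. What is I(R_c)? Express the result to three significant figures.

I ≈ 3.07 mA

ΣG = 1/1.90 + 1/1.17 + 1/1.37 + 1/25.2 + 1/13.7 = 2.224.
R_c takes the fraction G_k/ΣG = 0.7299/2.224 = 0.3283, so I = 9.34 × 0.3283 = 3.066 mA.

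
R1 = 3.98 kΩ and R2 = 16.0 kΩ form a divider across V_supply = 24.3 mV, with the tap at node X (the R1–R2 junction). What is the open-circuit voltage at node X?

V_th ≈ 19.5 mV

V_th is the unloaded tap voltage: V_supply · R2/(R1+R2) = 24.3 × 0.8008 = 19.46 mV.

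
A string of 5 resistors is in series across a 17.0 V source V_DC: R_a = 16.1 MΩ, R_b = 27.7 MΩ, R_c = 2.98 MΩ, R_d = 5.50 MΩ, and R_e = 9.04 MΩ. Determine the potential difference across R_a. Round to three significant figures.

V ≈ 4.46 V

Series total: ΣR = 16.1 + 27.7 + 2.98 + 5.50 + 9.04 = 61.32 MΩ.
By the voltage-divider rule, V = 17.0 × 16.10/61.32 = 4.463 V.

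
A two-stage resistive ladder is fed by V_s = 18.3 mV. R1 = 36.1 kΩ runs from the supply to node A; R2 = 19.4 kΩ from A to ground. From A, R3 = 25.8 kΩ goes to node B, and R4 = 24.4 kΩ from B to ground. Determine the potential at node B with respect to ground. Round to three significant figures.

Node A sees R2 in parallel with the series input of stage 2, R3 + R4 = 50.20 kΩ.
R2 ‖ (R3+R4) = 13.99 kΩ.
First divider: V_A = V_s · 13.99/(36.1 + 13.99) = 5.112 mV.
V_B = V_A × 0.4861 = 2.485 mV.

V_B ≈ 2.48 mV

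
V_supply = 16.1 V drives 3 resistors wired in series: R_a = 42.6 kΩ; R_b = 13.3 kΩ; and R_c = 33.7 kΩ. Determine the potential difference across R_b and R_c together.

ΣR = 42.6 + 13.3 + 33.7 = 89.60 kΩ.
R_{R_b..R_c} = 13.3 + 33.7 = 47.00 kΩ.
By the voltage-divider rule, V = 16.1 × 47.00/89.60 = 8.445 V.

V ≈ 8.45 V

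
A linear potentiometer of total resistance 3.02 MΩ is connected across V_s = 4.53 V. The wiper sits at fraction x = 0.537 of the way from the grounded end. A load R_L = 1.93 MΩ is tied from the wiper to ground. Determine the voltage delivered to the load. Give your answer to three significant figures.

V_out ≈ 1.75 V

Split the track: R_lower = x·R_p = 1.622 MΩ, R_upper = (1−x)·R_p = 1.398 MΩ.
(x·R_p) ‖ R_L = 0.8812 MΩ.
Loaded-divider output: V_out = 4.53 × 0.3866 = 1.751 V.
(Unloaded: V_out = x·V_s = 2.43 V.)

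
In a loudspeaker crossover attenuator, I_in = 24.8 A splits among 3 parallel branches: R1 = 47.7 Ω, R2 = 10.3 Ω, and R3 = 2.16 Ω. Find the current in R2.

I ≈ 4.14 A

Conductances: ΣG = 1/47.7 + 1/10.3 + 1/2.16 = 0.5810 (1/Ω).
R2 takes the fraction G_k/ΣG = 0.09709/0.5810 = 0.1671, so I = 24.8 × 0.1671 = 4.144 A.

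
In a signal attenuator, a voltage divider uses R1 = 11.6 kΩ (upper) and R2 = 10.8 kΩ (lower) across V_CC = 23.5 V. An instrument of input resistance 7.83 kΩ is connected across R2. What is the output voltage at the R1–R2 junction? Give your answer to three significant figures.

R2 ‖ R_L = (10.8 × 7.83)/(10.8 + 7.83) = 4.539 kΩ.
Then V_out = V_CC · R2'/(R1 + R2') = 23.5 × 4.539/16.14 = 6.609 V.
(Unloaded it would be 11.3 V; the load pulls it down.)

V_out ≈ 6.61 V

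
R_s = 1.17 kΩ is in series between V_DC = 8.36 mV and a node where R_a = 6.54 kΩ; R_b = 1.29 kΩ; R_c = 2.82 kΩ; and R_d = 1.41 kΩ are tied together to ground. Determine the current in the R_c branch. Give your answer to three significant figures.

Parallel bank: R_p = 1/(1/6.54 + 1/1.29 + 1/2.82 + 1/1.41) = 0.5020 kΩ.
Node voltage V_A = V_DC · R_p/(R_s + R_p) = 8.36 × 0.3003 = 2.510 mV.
I(R_c) = V_A / R_c = 2.510/2.82 = 0.8901 µA.
(Check via current divider: I_total = 5.000 µA; share G_k/ΣG = 0.1780 → same result.)

I ≈ 0.890 µA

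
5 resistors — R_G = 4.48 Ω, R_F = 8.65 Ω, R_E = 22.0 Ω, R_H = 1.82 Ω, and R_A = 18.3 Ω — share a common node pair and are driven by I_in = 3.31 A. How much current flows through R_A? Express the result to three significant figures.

Total conductance ΣG = 1/4.48 + 1/8.65 + 1/22.0 + 1/1.82 + 1/18.3 = 0.9884 (units of 1/Ω).
Current divider: I(R_A) = I_in · G_k/ΣG = 3.31 × (0.05464/0.9884) = 3.31 × 0.05529 = 0.1830 A.

I ≈ 0.183 A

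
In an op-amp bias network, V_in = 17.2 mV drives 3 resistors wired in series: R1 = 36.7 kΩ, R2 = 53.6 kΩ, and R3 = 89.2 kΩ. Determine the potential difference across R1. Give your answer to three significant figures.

V ≈ 3.52 mV

Total series resistance ΣR = 36.7 + 53.6 + 89.2 = 179.5 kΩ.
V = V_in · R/ΣR = 17.2 × 0.2045 = 3.517 mV.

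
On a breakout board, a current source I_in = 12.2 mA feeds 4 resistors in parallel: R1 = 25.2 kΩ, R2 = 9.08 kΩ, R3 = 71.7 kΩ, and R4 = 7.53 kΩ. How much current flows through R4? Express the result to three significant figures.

I ≈ 5.46 mA

Conductances: ΣG = 1/25.2 + 1/9.08 + 1/71.7 + 1/7.53 = 0.2966 (1/kΩ).
Current divider: I(R4) = I_in · G_k/ΣG = 12.2 × (0.1328/0.2966) = 12.2 × 0.4478 = 5.463 mA.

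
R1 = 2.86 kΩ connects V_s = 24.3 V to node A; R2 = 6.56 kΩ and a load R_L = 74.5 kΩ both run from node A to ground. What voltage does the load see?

V_out ≈ 16.5 V

R2 ‖ R_L = (6.56 × 74.5)/(6.56 + 74.5) = 6.029 kΩ.
Voltage divider with the loaded lower leg: V_out = 24.3 × 6.029/(2.86 + 6.029) = 24.3 × 0.6783 = 16.48 V.
(Unloaded it would be 16.9 V; the load pulls it down.)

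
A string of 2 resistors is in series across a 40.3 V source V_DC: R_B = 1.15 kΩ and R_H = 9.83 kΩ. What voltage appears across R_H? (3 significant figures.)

V ≈ 36.1 V

Total series resistance ΣR = 1.15 + 9.83 = 10.98 kΩ.
By the voltage-divider rule, V = 40.3 × 9.830/10.98 = 36.08 V.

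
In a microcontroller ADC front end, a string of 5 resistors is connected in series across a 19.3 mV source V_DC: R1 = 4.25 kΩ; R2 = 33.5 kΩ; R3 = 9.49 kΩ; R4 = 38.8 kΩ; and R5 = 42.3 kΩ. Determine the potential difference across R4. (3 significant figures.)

V ≈ 5.83 mV

ΣR = 4.25 + 33.5 + 9.49 + 38.8 + 42.3 = 128.3 kΩ.
By the voltage-divider rule, V = 19.3 × 38.80/128.3 = 5.835 mV.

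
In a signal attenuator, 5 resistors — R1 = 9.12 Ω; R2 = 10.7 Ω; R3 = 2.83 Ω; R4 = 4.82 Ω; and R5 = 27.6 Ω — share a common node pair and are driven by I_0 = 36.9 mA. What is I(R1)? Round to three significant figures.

I ≈ 5.06 mA

Conductances: ΣG = 1/9.12 + 1/10.7 + 1/2.83 + 1/4.82 + 1/27.6 = 0.8002 (1/Ω).
R1 takes the fraction G_k/ΣG = 0.1096/0.8002 = 0.1370, so I = 36.9 × 0.1370 = 5.057 mA.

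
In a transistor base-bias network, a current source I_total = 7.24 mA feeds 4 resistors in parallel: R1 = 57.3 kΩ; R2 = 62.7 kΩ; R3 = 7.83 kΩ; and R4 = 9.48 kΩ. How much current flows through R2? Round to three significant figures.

I ≈ 0.433 mA

Total conductance ΣG = 1/57.3 + 1/62.7 + 1/7.83 + 1/9.48 = 0.2666 (units of 1/kΩ).
By the current-divider rule, I = I_total · G_k/ΣG = 7.24 × 0.05982 = 0.4331 mA.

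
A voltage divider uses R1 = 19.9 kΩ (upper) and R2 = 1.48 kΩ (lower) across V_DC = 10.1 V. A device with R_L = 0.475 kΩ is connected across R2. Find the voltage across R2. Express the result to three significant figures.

The load sits in parallel with R2, giving an effective lower resistance R2' = R2·R_L/(R2+R_L) = 0.3596 kΩ.
Now apply the divider: V_out = 10.1 × 0.01775 = 0.1793 V.

V_out ≈ 0.179 V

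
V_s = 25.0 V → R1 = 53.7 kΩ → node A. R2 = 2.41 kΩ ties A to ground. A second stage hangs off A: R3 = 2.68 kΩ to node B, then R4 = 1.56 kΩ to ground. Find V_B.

Looking into the second stage from A: R3 + R4 = 4.240 kΩ appears in parallel with R2.
R2 ‖ (R3+R4) = 1.537 kΩ.
V_A = 25.0 × 1.537/(53.7 + 1.537) = 0.6955 V.
Stage 2 is unloaded, so V_B = V_A · R4/(R3+R4) = 0.6955 × 1.56/4.240 = 0.2559 V.

V_B ≈ 0.256 V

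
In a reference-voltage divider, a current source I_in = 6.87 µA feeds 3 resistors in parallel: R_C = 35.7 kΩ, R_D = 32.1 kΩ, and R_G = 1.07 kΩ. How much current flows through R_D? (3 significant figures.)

Total conductance ΣG = 1/35.7 + 1/32.1 + 1/1.07 = 0.9937 (units of 1/kΩ).
By the current-divider rule, I = I_in · G_k/ΣG = 6.87 × 0.03135 = 0.2154 µA.

I ≈ 0.215 µA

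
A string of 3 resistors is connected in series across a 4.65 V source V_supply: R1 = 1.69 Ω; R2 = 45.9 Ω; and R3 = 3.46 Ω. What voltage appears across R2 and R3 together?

ΣR = 1.69 + 45.9 + 3.46 = 51.05 Ω.
R_{R2..R3} = 45.9 + 3.46 = 49.36 Ω.
By the voltage-divider rule, V = 4.65 × 49.36/51.05 = 4.496 V.

V ≈ 4.50 V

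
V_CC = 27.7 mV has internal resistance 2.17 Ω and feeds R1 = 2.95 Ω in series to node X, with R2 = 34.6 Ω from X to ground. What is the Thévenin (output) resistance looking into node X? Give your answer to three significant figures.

R_th ≈ 4.46 Ω

R1' = 2.17 + 2.95 = 5.120 Ω (source resistance + R1).
With V_CC suppressed (replaced by a short), R_th = R1' ‖ R2 = (5.120 × 34.6)/(5.120 + 34.6) = 4.460 Ω.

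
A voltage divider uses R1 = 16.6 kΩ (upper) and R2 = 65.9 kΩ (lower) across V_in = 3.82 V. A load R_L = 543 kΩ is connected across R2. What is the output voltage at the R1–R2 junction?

R2 ‖ R_L = (65.9 × 543)/(65.9 + 543) = 58.77 kΩ.
Then V_out = V_in · R2'/(R1 + R2') = 3.82 × 58.77/75.37 = 2.979 V.

V_out ≈ 2.98 V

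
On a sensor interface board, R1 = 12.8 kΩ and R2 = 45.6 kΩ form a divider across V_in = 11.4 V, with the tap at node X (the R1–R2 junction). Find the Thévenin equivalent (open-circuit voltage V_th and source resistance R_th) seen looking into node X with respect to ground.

Open-circuit (no load on X): V_th = V_in · R2/(R1 + R2) = 11.4 × 45.6/(12.80 + 45.6) = 8.901 V.
With V_in suppressed (replaced by a short), R_th = R1 ‖ R2 = (12.80 × 45.6)/(12.80 + 45.6) = 9.995 kΩ.

V_th ≈ 8.90 V, R_th ≈ 9.99 kΩ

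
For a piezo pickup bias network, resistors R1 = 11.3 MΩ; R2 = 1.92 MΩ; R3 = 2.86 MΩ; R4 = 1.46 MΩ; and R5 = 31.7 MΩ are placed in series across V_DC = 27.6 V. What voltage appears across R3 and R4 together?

Total series resistance ΣR = 11.3 + 1.92 + 2.86 + 1.46 + 31.7 = 49.24 MΩ.
R_{R3..R4} = 2.86 + 1.46 = 4.320 MΩ.
V = V_DC · R/ΣR = 27.6 × 0.08773 = 2.421 V.

V ≈ 2.42 V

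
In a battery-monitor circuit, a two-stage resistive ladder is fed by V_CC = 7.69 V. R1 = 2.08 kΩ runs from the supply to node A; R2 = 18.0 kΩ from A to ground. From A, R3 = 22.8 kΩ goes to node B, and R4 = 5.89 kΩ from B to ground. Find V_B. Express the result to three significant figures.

V_B ≈ 1.33 V

Node A sees R2 in parallel with the series input of stage 2, R3 + R4 = 28.69 kΩ.
Effective lower resistance at A: R2 ‖ 28.69 = 11.06 kΩ.
First divider: V_A = V_CC · 11.06/(2.08 + 11.06) = 6.473 V.
V_B = V_A × 0.2053 = 1.329 V.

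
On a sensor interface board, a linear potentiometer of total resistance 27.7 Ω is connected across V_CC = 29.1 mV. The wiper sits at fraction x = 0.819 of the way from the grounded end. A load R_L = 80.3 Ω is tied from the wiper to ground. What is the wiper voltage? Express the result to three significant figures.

V_out ≈ 22.7 mV

Lower segment x·R_p = 22.69 Ω; upper segment (1−x)·R_p = 5.014 Ω.
R_L loads the lower segment: effective lower R = 17.69 Ω.
V_out = 29.1 × 17.69/(5.014 + 17.69) = 22.67 mV.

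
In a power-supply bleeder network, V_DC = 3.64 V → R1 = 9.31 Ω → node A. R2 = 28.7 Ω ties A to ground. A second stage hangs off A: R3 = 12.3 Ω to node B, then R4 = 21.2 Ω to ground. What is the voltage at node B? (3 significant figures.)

Node A sees R2 in parallel with the series input of stage 2, R3 + R4 = 33.50 Ω.
Effective lower resistance at A: R2 ‖ 33.50 = 15.46 Ω.
First divider: V_A = V_DC · 15.46/(9.31 + 15.46) = 2.272 V.
V_B = V_A × 0.6328 = 1.438 V.

V_B ≈ 1.44 V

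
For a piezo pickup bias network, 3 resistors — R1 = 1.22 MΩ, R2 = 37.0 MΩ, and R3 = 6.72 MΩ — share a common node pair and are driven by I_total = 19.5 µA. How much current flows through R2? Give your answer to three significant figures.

ΣG = 1/1.22 + 1/37.0 + 1/6.72 = 0.9955.
Current divider: I(R2) = I_total · G_k/ΣG = 19.5 × (0.02703/0.9955) = 19.5 × 0.02715 = 0.5294 µA.

I ≈ 0.529 µA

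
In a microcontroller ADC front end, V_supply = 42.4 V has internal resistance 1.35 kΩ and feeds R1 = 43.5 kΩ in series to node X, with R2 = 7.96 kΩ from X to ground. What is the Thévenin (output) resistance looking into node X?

R1' = 1.35 + 43.5 = 44.85 kΩ (source resistance + R1).
Zeroing V_supply shorts the top of R1' to ground, so R_th = R1' ‖ R2 = 6.760 kΩ.

R_th ≈ 6.76 kΩ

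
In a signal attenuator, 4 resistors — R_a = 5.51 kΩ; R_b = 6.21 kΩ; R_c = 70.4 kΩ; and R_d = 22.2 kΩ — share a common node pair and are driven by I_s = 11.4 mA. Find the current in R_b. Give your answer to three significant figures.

Conductances: ΣG = 1/5.51 + 1/6.21 + 1/70.4 + 1/22.2 = 0.4018 (1/kΩ).
R_b takes the fraction G_k/ΣG = 0.1610/0.4018 = 0.4008, so I = 11.4 × 0.4008 = 4.569 mA.

I ≈ 4.57 mA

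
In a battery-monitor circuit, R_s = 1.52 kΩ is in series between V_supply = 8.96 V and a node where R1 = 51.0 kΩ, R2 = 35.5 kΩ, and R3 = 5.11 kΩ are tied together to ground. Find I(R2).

I ≈ 0.184 mA

Parallel bank: R_p = 1/(1/51.0 + 1/35.5 + 1/5.11) = 4.107 kΩ.
V_A = 8.96 × 4.107/5.627 = 6.540 V.
Branch current I = V_A/R2 = 6.540/35.5 = 0.1842 mA.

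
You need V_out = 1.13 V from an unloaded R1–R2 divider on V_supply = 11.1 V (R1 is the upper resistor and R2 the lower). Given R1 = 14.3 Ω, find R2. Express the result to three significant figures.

R2 ≈ 1.62 Ω

The divider ratio is R2/(R1+R2) = 1.13/11.1 = 0.1018.
R2 = R1 · 0.1018/(1 − 0.1018) = 1.621 Ω.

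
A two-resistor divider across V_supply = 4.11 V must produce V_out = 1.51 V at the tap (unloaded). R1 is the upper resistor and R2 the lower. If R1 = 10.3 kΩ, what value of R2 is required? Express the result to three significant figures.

R2 ≈ 5.98 kΩ

V_out/V_supply = R2/(R1+R2) = 0.3674.
So R2 = R1 · V_out/(V_supply − V_out) = 10.3 × 1.51/(4.11 − 1.51) = 10.3 × 0.5808 = 5.982 kΩ.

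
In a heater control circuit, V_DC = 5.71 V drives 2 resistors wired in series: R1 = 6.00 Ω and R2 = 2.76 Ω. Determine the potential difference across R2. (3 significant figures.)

ΣR = 6.00 + 2.76 = 8.760 Ω.
Voltage divider: V = V_DC · (2.760 / 8.760) = 5.71 × 0.3151 = 1.799 V.

V ≈ 1.80 V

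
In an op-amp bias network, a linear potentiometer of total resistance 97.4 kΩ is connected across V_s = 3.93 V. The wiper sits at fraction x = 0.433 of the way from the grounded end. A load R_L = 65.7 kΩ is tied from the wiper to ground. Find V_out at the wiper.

Lower segment x·R_p = 42.17 kΩ; upper segment (1−x)·R_p = 55.23 kΩ.
(x·R_p) ‖ R_L = 25.69 kΩ.
V_out = 3.93 × 25.69/(55.23 + 25.69) = 1.248 V.

V_out ≈ 1.25 V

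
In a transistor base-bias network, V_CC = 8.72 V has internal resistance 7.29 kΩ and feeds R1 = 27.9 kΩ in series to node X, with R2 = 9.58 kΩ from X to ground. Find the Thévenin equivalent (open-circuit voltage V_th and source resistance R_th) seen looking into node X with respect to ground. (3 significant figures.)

V_th ≈ 1.87 V, R_th ≈ 7.53 kΩ

R1' = 7.29 + 27.9 = 35.19 kΩ (source resistance + R1).
With X open, the divider is unloaded: V_th = 8.72 × 9.58/44.77 = 1.866 V.
Looking into X with the source shorted: R_th = R1'·R2/(R1'+R2) = 35.19 × 9.58/44.77 = 7.530 kΩ.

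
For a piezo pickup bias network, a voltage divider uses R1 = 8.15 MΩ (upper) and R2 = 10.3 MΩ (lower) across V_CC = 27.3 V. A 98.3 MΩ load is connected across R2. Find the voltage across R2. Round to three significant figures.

The load sits in parallel with R2, giving an effective lower resistance R2' = R2·R_L/(R2+R_L) = 9.323 MΩ.
Voltage divider with the loaded lower leg: V_out = 27.3 × 9.323/(8.15 + 9.323) = 27.3 × 0.5336 = 14.57 V.

V_out ≈ 14.6 V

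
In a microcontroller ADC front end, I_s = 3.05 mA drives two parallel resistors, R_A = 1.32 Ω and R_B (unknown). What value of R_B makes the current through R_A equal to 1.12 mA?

R_B ≈ 0.766 Ω

The fraction through R_A equals R_B/(R_A+R_B).
With f = 0.3672, R_B = R_A · f/(1−f) = 1.32 × 0.5803 = 0.7660 Ω.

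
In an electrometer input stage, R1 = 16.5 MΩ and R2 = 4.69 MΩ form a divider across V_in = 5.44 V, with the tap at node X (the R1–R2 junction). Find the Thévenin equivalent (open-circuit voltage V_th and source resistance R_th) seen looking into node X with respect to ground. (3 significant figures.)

Open-circuit (no load on X): V_th = V_in · R2/(R1 + R2) = 5.44 × 4.69/(16.50 + 4.69) = 1.204 V.
With V_in suppressed (replaced by a short), R_th = R1 ‖ R2 = (16.50 × 4.69)/(16.50 + 4.69) = 3.652 MΩ.

V_th ≈ 1.20 V, R_th ≈ 3.65 MΩ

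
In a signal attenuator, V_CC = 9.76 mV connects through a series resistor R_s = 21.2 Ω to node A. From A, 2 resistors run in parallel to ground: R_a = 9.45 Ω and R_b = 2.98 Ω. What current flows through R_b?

Equivalent of the parallel group: R_p = 2.266 Ω.
Node voltage V_A = V_CC · R_p/(R_s + R_p) = 9.76 × 0.09655 = 0.9423 mV.
Branch current I = V_A/R_b = 0.9423/2.98 = 0.3162 mA.

I ≈ 0.316 mA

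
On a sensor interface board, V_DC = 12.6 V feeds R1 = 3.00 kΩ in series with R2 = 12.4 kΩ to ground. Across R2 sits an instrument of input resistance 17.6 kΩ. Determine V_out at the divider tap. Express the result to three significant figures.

V_out ≈ 8.92 V

R2 ‖ R_L = (12.4 × 17.6)/(12.4 + 17.6) = 7.275 kΩ.
Now apply the divider: V_out = 12.6 × 0.7080 = 8.921 V.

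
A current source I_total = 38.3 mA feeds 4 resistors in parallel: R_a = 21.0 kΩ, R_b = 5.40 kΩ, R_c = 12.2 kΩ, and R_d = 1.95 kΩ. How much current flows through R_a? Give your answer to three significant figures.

I ≈ 2.20 mA

ΣG = 1/21.0 + 1/5.40 + 1/12.2 + 1/1.95 = 0.8276.
Current divider: I(R_a) = I_total · G_k/ΣG = 38.3 × (0.04762/0.8276) = 38.3 × 0.05754 = 2.204 mA.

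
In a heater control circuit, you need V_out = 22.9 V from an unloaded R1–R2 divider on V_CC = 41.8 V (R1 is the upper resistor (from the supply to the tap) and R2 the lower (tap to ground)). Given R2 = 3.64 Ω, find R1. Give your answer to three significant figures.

R1 ≈ 3.00 Ω

The divider ratio is R2/(R1+R2) = 22.9/41.8 = 0.5478.
Rearranging, R1 = R2·(1−k)/k = 3.64 × 0.8253 = 3.004 Ω.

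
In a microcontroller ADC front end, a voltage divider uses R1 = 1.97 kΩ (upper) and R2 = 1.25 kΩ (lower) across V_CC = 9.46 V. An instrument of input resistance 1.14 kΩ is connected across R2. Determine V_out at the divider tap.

V_out ≈ 2.20 V

First combine the lower leg with the load: R2 ‖ R_L = 0.5962 kΩ.
Voltage divider with the loaded lower leg: V_out = 9.46 × 0.5962/(1.97 + 0.5962) = 9.46 × 0.2323 = 2.198 V.
(Unloaded it would be 3.67 V; the load pulls it down.)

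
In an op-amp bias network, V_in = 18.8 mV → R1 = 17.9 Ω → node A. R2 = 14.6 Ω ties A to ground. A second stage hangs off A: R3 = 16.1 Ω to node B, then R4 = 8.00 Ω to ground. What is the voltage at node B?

Looking into the second stage from A: R3 + R4 = 24.10 Ω appears in parallel with R2.
Effective lower resistance at A: R2 ‖ 24.10 = 9.092 Ω.
First divider: V_A = V_in · 9.092/(17.9 + 9.092) = 6.333 mV.
Then the unloaded second divider: V_B = V_A × R4/(R3+R4) = 6.333 × 0.3320 = 2.102 mV.

V_B ≈ 2.10 mV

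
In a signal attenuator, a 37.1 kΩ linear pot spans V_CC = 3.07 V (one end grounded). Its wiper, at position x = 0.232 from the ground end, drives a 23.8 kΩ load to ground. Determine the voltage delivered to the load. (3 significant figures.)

The pot divides into 28.49 kΩ above the wiper and 8.607 kΩ below.
(x·R_p) ‖ R_L = 6.321 kΩ.
Loaded-divider output: V_out = 3.07 × 0.1816 = 0.5574 V.

V_out ≈ 0.557 V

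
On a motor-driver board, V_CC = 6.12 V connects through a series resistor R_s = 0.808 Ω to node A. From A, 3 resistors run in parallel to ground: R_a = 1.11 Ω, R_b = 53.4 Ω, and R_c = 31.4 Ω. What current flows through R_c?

I ≈ 0.110 A

Combine the parallel branches: R_p = (1/1.11 + 1/53.4 + 1/31.4)⁻¹ = 1.051 Ω.
Node voltage V_A = V_CC · R_p/(R_s + R_p) = 6.12 × 0.5654 = 3.460 V.
Branch current I = V_A/R_c = 3.460/31.4 = 0.1102 A.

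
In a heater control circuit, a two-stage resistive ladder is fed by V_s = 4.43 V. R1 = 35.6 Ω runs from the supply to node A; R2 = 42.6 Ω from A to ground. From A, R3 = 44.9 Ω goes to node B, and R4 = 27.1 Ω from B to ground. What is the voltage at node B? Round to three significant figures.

Looking into the second stage from A: R3 + R4 = 72.00 Ω appears in parallel with R2.
R2 ‖ (R3+R4) = 26.76 Ω.
So V_A = 4.43 × 0.4292 = 1.901 V.
Stage 2 is unloaded, so V_B = V_A · R4/(R3+R4) = 1.901 × 27.1/72.00 = 0.7156 V.

V_B ≈ 0.716 V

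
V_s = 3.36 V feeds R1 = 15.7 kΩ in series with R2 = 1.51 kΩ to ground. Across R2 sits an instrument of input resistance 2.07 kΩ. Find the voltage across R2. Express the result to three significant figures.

V_out ≈ 0.177 V

The load sits in parallel with R2, giving an effective lower resistance R2' = R2·R_L/(R2+R_L) = 0.8731 kΩ.
Now apply the divider: V_out = 3.36 × 0.05268 = 0.1770 V.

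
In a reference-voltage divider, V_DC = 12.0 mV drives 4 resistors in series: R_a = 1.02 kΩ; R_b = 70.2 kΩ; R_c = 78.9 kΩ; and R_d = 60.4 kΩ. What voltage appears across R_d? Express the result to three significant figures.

V ≈ 3.44 mV

ΣR = 1.02 + 70.2 + 78.9 + 60.4 = 210.5 kΩ.
V = V_DC · R/ΣR = 12.0 × 0.2869 = 3.443 mV.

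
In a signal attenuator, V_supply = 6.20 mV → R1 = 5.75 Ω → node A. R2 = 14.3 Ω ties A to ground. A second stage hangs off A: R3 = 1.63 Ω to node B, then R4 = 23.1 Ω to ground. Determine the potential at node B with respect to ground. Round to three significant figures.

The second stage (R3 + R4 = 24.73 Ω) loads node A in parallel with R2.
R2 ‖ (R3+R4) = 9.061 Ω.
First divider: V_A = V_supply · 9.061/(5.75 + 9.061) = 3.793 mV.
Stage 2 is unloaded, so V_B = V_A · R4/(R3+R4) = 3.793 × 23.1/24.73 = 3.543 mV.

V_B ≈ 3.54 mV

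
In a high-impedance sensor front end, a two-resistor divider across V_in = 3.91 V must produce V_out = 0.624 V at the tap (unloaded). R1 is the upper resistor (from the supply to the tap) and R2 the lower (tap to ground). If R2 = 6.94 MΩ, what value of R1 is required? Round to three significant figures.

V_out/V_in = R2/(R1+R2) = 0.1596.
So R1 = R2 · (V_in/V_out − 1) = 6.94 × (3.91/0.624 − 1) = 6.94 × 5.266 = 36.55 MΩ.

R1 ≈ 36.5 MΩ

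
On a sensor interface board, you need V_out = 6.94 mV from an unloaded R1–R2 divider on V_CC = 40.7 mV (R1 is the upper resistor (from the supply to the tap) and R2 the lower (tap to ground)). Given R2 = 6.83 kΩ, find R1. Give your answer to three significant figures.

R1 ≈ 33.2 kΩ

The divider ratio is R2/(R1+R2) = 6.94/40.7 = 0.1705.
R1 = R2·(1/k − 1) = 6.83 × 4.865 = 33.22 kΩ.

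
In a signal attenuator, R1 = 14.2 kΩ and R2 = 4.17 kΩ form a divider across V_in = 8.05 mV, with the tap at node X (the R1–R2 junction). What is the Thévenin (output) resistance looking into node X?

Zeroing V_in shorts the top of R1 to ground, so R_th = R1 ‖ R2 = 3.223 kΩ.

R_th ≈ 3.22 kΩ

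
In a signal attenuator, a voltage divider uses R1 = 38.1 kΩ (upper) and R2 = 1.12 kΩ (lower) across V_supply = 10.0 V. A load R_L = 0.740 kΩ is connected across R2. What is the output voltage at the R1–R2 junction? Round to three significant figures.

R2 ‖ R_L = (1.12 × 0.740)/(1.12 + 0.740) = 0.4456 kΩ.
Now apply the divider: V_out = 10.0 × 0.01156 = 0.1156 V.

V_out ≈ 0.116 V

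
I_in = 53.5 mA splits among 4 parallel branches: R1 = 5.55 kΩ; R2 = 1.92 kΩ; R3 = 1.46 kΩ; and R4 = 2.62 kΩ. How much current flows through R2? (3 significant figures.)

I ≈ 15.8 mA

Total conductance ΣG = 1/5.55 + 1/1.92 + 1/1.46 + 1/2.62 = 1.768 (units of 1/kΩ).
By the current-divider rule, I = I_in · G_k/ΣG = 53.5 × 0.2947 = 15.76 mA.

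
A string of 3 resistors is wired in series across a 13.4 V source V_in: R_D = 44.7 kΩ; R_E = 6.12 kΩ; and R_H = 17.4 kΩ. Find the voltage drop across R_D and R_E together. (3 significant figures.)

ΣR = 44.7 + 6.12 + 17.4 = 68.22 kΩ.
R_{R_D..R_E} = 44.7 + 6.12 = 50.82 kΩ.
By the voltage-divider rule, V = 13.4 × 50.82/68.22 = 9.982 V.

V ≈ 9.98 V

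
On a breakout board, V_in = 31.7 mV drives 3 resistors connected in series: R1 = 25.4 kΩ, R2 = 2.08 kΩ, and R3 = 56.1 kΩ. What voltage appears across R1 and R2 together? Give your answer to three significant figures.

V ≈ 10.4 mV

Series total: ΣR = 25.4 + 2.08 + 56.1 = 83.58 kΩ.
R_{R1..R2} = 25.4 + 2.08 = 27.48 kΩ.
By the voltage-divider rule, V = 31.7 × 27.48/83.58 = 10.42 mV.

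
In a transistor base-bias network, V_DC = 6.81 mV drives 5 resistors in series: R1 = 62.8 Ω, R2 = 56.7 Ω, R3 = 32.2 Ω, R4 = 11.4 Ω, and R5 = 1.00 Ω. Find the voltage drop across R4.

V ≈ 0.473 mV

Series total: ΣR = 62.8 + 56.7 + 32.2 + 11.4 + 1.00 = 164.1 Ω.
By the voltage-divider rule, V = 6.81 × 11.40/164.1 = 0.4731 mV.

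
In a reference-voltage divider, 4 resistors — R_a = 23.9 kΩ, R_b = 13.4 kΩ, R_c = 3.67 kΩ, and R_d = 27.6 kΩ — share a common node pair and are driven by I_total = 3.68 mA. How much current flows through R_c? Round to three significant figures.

ΣG = 1/23.9 + 1/13.4 + 1/3.67 + 1/27.6 = 0.4252.
Current divider: I(R_c) = I_total · G_k/ΣG = 3.68 × (0.2725/0.4252) = 3.68 × 0.6409 = 2.358 mA.

I ≈ 2.36 mA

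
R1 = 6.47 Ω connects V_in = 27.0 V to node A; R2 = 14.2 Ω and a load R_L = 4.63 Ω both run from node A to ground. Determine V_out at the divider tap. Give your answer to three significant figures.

First combine the lower leg with the load: R2 ‖ R_L = 3.492 Ω.
Voltage divider with the loaded lower leg: V_out = 27.0 × 3.492/(6.47 + 3.492) = 27.0 × 0.3505 = 9.464 V.

V_out ≈ 9.46 V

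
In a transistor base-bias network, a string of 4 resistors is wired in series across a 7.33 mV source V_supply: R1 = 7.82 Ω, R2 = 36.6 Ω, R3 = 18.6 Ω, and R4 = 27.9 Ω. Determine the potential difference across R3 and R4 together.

V ≈ 3.75 mV

Series total: ΣR = 7.82 + 36.6 + 18.6 + 27.9 = 90.92 Ω.
R_{R3..R4} = 18.6 + 27.9 = 46.50 Ω.
By the voltage-divider rule, V = 7.33 × 46.50/90.92 = 3.749 mV.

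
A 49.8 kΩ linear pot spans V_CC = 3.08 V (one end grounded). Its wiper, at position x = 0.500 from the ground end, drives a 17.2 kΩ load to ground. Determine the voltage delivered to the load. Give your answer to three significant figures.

Lower segment x·R_p = 24.90 kΩ; upper segment (1−x)·R_p = 24.90 kΩ.
(x·R_p) ‖ R_L = 10.17 kΩ.
V_out = 3.08 × 10.17/(24.90 + 10.17) = 0.8934 V.

V_out ≈ 0.893 V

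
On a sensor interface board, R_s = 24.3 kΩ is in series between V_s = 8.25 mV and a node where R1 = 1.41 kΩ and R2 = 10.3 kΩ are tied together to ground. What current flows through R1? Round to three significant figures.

I ≈ 0.284 µA

Parallel bank: R_p = 1/(1/1.41 + 1/10.3) = 1.240 kΩ.
V_A by voltage divider: V_A = 8.25 × 1.240/(24.3 + 1.240) = 0.4006 mV.
I(R1) = V_A / R1 = 0.4006/1.41 = 0.2841 µA.
(Equivalently: I_total = 0.3230 µA, then current-divider fraction G_k/ΣG = 0.8796.)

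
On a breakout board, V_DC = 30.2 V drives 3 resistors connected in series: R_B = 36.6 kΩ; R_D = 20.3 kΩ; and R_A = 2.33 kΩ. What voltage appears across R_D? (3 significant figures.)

V ≈ 10.4 V

Total series resistance ΣR = 36.6 + 20.3 + 2.33 = 59.23 kΩ.
By the voltage-divider rule, V = 30.2 × 20.30/59.23 = 10.35 V.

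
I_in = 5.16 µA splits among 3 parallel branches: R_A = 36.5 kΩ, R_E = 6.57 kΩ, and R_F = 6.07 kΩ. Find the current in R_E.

I ≈ 2.28 µA

ΣG = 1/36.5 + 1/6.57 + 1/6.07 = 0.3443.
R_E takes the fraction G_k/ΣG = 0.1522/0.3443 = 0.4420, so I = 5.16 × 0.4420 = 2.281 µA.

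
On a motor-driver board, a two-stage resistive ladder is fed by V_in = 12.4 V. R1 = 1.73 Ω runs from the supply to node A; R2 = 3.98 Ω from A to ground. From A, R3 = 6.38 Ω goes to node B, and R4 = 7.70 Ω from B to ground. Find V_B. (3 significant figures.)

Looking into the second stage from A: R3 + R4 = 14.08 Ω appears in parallel with R2.
Effective lower resistance at A: R2 ‖ 14.08 = 3.103 Ω.
First divider: V_A = V_in · 3.103/(1.73 + 3.103) = 7.961 V.
Stage 2 is unloaded, so V_B = V_A · R4/(R3+R4) = 7.961 × 7.70/14.08 = 4.354 V.

V_B ≈ 4.35 V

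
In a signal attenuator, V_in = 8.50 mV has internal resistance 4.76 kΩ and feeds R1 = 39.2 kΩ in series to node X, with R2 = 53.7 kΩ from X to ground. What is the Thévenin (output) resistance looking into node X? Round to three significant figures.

R_th ≈ 24.2 kΩ

R1' = 4.76 + 39.2 = 43.96 kΩ (source resistance + R1).
With V_in suppressed (replaced by a short), R_th = R1' ‖ R2 = (43.96 × 53.7)/(43.96 + 53.7) = 24.17 kΩ.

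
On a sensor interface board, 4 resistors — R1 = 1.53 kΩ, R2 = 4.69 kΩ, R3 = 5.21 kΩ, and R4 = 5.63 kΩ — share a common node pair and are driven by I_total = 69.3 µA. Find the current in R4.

ΣG = 1/1.53 + 1/4.69 + 1/5.21 + 1/5.63 = 1.236.
By the current-divider rule, I = I_total · G_k/ΣG = 69.3 × 0.1437 = 9.956 µA.

I ≈ 9.96 µA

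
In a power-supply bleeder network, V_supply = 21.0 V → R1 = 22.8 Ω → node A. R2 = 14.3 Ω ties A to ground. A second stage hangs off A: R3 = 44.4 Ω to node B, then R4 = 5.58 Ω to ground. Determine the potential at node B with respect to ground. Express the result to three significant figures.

Looking into the second stage from A: R3 + R4 = 49.98 Ω appears in parallel with R2.
R2 ‖ (R3+R4) = 11.12 Ω.
First divider: V_A = V_supply · 11.12/(22.8 + 11.12) = 6.884 V.
Then the unloaded second divider: V_B = V_A × R4/(R3+R4) = 6.884 × 0.1116 = 0.7686 V.

V_B ≈ 0.769 V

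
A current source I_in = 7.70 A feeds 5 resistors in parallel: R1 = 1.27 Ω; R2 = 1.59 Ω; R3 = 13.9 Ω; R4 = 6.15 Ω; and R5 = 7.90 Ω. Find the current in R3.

Total conductance ΣG = 1/1.27 + 1/1.59 + 1/13.9 + 1/6.15 + 1/7.90 = 1.777 (units of 1/Ω).
R3 takes the fraction G_k/ΣG = 0.07194/1.777 = 0.04047, so I = 7.70 × 0.04047 = 0.3117 A.

I ≈ 0.312 A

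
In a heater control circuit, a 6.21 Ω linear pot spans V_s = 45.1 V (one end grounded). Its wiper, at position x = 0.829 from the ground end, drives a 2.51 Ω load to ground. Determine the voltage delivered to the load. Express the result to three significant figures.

Split the track: R_lower = x·R_p = 5.148 Ω, R_upper = (1−x)·R_p = 1.062 Ω.
R_L loads the lower segment: effective lower R = 1.687 Ω.
Then V_out = V_s · 1.687/(1.062 + 1.687) = 27.68 V.
(Unloaded: V_out = x·V_s = 37.4 V.)

V_out ≈ 27.7 V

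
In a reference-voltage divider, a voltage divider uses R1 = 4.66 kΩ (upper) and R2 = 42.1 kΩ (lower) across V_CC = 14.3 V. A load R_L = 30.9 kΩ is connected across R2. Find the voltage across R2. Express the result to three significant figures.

V_out ≈ 11.3 V

The load sits in parallel with R2, giving an effective lower resistance R2' = R2·R_L/(R2+R_L) = 17.82 kΩ.
Now apply the divider: V_out = 14.3 × 0.7927 = 11.34 V.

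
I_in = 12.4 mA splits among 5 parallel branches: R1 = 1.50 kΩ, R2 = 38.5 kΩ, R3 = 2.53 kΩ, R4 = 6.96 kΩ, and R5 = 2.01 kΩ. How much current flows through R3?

Total conductance ΣG = 1/1.50 + 1/38.5 + 1/2.53 + 1/6.96 + 1/2.01 = 1.729 (units of 1/kΩ).
Current divider: I(R3) = I_in · G_k/ΣG = 12.4 × (0.3953/1.729) = 12.4 × 0.2286 = 2.835 mA.

I ≈ 2.83 mA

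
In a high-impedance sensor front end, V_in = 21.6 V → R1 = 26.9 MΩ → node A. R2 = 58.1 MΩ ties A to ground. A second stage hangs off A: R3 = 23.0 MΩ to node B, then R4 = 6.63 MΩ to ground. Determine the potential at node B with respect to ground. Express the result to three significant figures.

V_B ≈ 2.04 V

Looking into the second stage from A: R3 + R4 = 29.63 MΩ appears in parallel with R2.
Effective lower resistance at A: R2 ‖ 29.63 = 19.62 MΩ.
First divider: V_A = V_in · 19.62/(26.9 + 19.62) = 9.111 V.
Then the unloaded second divider: V_B = V_A × R4/(R3+R4) = 9.111 × 0.2238 = 2.039 V.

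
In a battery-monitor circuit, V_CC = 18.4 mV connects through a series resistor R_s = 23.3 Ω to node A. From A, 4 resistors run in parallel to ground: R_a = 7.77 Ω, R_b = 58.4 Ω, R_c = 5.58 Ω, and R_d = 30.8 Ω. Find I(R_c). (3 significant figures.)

I ≈ 0.353 mA

Combine the parallel branches: R_p = (1/7.77 + 1/58.4 + 1/5.58 + 1/30.8)⁻¹ = 2.797 Ω.
V_A = 18.4 × 2.797/26.10 = 1.972 mV.
Branch current I = V_A/R_c = 1.972/5.58 = 0.3534 mA.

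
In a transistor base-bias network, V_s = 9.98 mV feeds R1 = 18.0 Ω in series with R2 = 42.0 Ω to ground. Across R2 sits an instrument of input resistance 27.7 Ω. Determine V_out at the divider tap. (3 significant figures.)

The load sits in parallel with R2, giving an effective lower resistance R2' = R2·R_L/(R2+R_L) = 16.69 Ω.
Now apply the divider: V_out = 9.98 × 0.4811 = 4.802 mV.

V_out ≈ 4.80 mV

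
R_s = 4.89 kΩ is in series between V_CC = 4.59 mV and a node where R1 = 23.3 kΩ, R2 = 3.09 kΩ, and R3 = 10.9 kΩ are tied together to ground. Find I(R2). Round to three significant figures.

Parallel bank: R_p = 1/(1/23.3 + 1/3.09 + 1/10.9) = 2.182 kΩ.
V_A by voltage divider: V_A = 4.59 × 2.182/(4.89 + 2.182) = 1.416 mV.
Branch current I = V_A/R2 = 1.416/3.09 = 0.4583 µA.

I ≈ 0.458 µA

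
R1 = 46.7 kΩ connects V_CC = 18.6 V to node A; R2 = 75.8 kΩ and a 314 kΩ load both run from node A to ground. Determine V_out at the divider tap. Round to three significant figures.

V_out ≈ 10.5 V

First combine the lower leg with the load: R2 ‖ R_L = 61.06 kΩ.
Then V_out = V_CC · R2'/(R1 + R2') = 18.6 × 61.06/107.8 = 10.54 V.
(Unloaded it would be 11.5 V; the load pulls it down.)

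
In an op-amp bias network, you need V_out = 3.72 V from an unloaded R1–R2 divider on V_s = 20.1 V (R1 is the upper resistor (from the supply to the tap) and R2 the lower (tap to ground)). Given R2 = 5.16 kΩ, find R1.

R1 ≈ 22.7 kΩ

V_out/V_s = R2/(R1+R2) = 0.1851.
R1 = R2·(1/k − 1) = 5.16 × 4.403 = 22.72 kΩ.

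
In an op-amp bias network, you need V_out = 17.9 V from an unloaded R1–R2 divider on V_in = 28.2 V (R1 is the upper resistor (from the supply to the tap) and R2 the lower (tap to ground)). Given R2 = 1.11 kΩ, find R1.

R1 ≈ 0.639 kΩ

V_out/V_in = R2/(R1+R2) = 0.6348.
So R1 = R2 · (V_in/V_out − 1) = 1.11 × (28.2/17.9 − 1) = 1.11 × 0.5754 = 0.6387 kΩ.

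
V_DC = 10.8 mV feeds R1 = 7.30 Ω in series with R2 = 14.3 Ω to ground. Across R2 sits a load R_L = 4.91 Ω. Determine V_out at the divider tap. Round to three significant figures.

V_out ≈ 3.60 mV

R2 ‖ R_L = (14.3 × 4.91)/(14.3 + 4.91) = 3.655 Ω.
Then V_out = V_DC · R2'/(R1 + R2') = 10.8 × 3.655/10.96 = 3.603 mV.
(Unloaded it would be 7.15 mV; the load pulls it down.)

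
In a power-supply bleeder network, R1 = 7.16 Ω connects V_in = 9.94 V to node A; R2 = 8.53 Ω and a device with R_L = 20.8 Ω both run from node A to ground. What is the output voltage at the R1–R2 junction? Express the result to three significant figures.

First combine the lower leg with the load: R2 ‖ R_L = 6.049 Ω.
Now apply the divider: V_out = 9.94 × 0.4580 = 4.552 V.

V_out ≈ 4.55 V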